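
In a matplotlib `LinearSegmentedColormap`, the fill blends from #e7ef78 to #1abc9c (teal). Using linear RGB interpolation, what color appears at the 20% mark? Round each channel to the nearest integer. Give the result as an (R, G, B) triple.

(190, 229, 127)

#e7ef78 → (231, 239, 120); #1abc9c → (26, 188, 156).
20% corresponds to t = 0.2.
R = 231 + 0.2 × (26 − 231) = 231 + 0.2 × -205 = 190 → 190
G = 239 + 0.2 × (188 − 239) = 239 + 0.2 × -51 = 228.8 → 229
B = 120 + 0.2 × (156 − 120) = 120 + 0.2 × 36 = 127.2 → 127
So the blended color is (190, 229, 127), about #bee57f.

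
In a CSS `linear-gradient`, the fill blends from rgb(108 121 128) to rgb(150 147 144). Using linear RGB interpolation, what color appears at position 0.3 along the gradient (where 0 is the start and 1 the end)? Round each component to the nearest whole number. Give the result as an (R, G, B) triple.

R = 108 + 0.3 × (150 − 108) = 108 + 0.3 × 42 = 120.6 → 121
G = 121 + 0.3 × (147 − 121) = 121 + 0.3 × 26 = 128.8 → 129
B = 128 + 0.3 × (144 − 128) = 128 + 0.3 × 16 = 132.8 → 133

(121, 129, 133)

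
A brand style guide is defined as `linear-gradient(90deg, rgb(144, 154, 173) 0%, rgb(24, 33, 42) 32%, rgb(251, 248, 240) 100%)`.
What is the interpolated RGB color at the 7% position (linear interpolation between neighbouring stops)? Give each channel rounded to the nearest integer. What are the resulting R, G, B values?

(118, 128, 144)

7% lies between the 0% and 32% stops, so the local fraction is t = (7 − 0)/(32 − 0) = 7/32 ≈ 0.2188.
R = 144 + 0.2188 × (24 − 144) = 117.744 → 118
G = 154 + 0.2188 × (33 − 154) = 127.525 → 128
B = 173 + 0.2188 × (42 − 173) = 144.337 → 144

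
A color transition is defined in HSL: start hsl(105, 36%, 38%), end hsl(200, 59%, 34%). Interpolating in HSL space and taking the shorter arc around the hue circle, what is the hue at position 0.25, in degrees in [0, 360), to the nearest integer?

Hue arc: Δh = 200 − 105 = 95° (|Δh| ≤ 180, already the shorter path).
H = 105 + 0.25 × (95) = 128.75 → 129°

129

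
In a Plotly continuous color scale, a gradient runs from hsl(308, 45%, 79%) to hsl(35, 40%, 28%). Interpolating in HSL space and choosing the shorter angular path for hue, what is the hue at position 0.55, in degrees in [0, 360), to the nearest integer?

356

Hue: 35 − 308 = -273°, but |-273| > 180 so the shorter arc goes the other way: Δh = -273 + 360 = 87°.
H = 308 + 0.55 × (87) = 355.85 → 356°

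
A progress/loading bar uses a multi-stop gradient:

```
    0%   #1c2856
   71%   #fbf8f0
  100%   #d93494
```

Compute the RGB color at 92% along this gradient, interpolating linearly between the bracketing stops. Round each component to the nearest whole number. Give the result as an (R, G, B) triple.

92% lies between the 71% and 100% stops, so the local fraction is t = (92 − 71)/(100 − 71) = 21/29 ≈ 0.7241.
#fbf8f0 → (251, 248, 240); #d93494 → (217, 52, 148).
R = 251 + 0.7241 × (217 − 251) = 226.381 → 226
G = 248 + 0.7241 × (52 − 248) = 106.076 → 106
B = 240 + 0.7241 × (148 − 240) = 173.383 → 173

(226, 106, 173)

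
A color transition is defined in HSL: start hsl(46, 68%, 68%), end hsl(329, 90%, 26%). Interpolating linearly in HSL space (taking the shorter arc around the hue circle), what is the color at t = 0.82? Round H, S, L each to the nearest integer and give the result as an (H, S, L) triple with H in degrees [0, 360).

(343, 86, 34)

Hue: 329 − 46 = 283°, but |283| > 180 so the shorter arc goes the other way: Δh = 283 − 360 = -77°.
H = 46 + 0.82 × (-77) = -17.14 → -17 → -17 mod 360 = 343°
S = 68 + 0.82 × (90 − 68) = 86.04 → 86%
L = 68 + 0.82 × (26 − 68) = 33.56 → 34%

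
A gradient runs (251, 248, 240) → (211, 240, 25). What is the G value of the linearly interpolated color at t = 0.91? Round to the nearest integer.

241

G = 248 + 0.91 × (240 − 248) = 240.72 → 241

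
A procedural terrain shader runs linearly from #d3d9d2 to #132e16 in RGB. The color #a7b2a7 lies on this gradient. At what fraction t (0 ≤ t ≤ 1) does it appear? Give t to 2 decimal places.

0.23

Invert the lerp on the R channel (largest span, 192): t = (167 − 211) / (19 − 211) = -44/-192 = 0.22917.
Check on G: (178 − 217)/(46 − 217) = 0.2281 ✓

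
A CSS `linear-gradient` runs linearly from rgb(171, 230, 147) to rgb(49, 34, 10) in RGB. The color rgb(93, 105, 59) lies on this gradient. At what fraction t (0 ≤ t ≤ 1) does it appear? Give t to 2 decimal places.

Invert the lerp on the G channel (largest span, 196): t = (105 − 230) / (34 − 230) = -125/-196 = 0.63776.
Check on R: (93 − 171)/(49 − 171) = 0.6393 ✓

0.64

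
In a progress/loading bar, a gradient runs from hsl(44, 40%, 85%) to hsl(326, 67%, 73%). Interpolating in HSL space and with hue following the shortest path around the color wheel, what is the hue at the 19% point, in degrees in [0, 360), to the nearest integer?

Hue: 326 − 44 = 282°, but |282| > 180 so the shorter arc goes the other way: Δh = 282 − 360 = -78°.
H = 44 + 0.19 × (-78) = 29.18 → 29°

29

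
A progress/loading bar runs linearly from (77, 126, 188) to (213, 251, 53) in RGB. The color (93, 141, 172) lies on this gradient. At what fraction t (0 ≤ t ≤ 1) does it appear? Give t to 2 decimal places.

Invert the lerp on the R channel (largest span, 136): t = (93 − 77) / (213 − 77) = 16/136 = 0.11765.
Check on G: (141 − 126)/(251 − 126) = 0.12 ✓

0.12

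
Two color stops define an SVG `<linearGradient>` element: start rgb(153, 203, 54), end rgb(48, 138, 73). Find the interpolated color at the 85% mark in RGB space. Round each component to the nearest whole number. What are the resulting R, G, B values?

(64, 148, 70)

85% corresponds to t = 0.85.
R = 153 + 0.85 × (48 − 153) = 153 + 0.85 × -105 = 63.75 → 64
G = 203 + 0.85 × (138 − 203) = 203 + 0.85 × -65 = 147.75 → 148
B = 54 + 0.85 × (73 − 54) = 54 + 0.85 × 19 = 70.15 → 70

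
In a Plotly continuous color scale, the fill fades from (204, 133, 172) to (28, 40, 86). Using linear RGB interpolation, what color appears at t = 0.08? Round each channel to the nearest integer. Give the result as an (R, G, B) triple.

R = 204 + 0.08 × (28 − 204) = 204 + 0.08 × -176 = 189.92 → 190
G = 133 + 0.08 × (40 − 133) = 133 + 0.08 × -93 = 125.56 → 126
B = 172 + 0.08 × (86 − 172) = 172 + 0.08 × -86 = 165.12 → 165

(190, 126, 165)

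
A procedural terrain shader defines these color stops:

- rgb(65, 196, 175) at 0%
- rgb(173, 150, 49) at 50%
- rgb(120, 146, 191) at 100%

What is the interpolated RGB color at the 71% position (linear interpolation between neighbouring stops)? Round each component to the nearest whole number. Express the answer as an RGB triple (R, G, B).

(151, 148, 109)

71% lies between the 50% and 100% stops, so the local fraction is t = (71 − 50)/(100 − 50) = 21/50 ≈ 0.42.
R = 173 + 0.42 × (120 − 173) = 150.74 → 151
G = 150 + 0.42 × (146 − 150) = 148.32 → 148
B = 49 + 0.42 × (191 − 49) = 108.64 → 109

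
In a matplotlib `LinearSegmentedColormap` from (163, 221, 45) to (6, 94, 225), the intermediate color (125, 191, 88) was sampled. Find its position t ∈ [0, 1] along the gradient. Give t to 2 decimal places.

Invert the lerp on the B channel (largest span, 180): t = (88 − 45) / (225 − 45) = 43/180 = 0.23889.
Check on R: (125 − 163)/(6 − 163) = 0.242 ✓

0.24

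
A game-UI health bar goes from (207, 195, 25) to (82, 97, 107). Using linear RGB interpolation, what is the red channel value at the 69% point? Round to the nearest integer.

121

R = 207 + 0.69 × (82 − 207) = 120.75 → 121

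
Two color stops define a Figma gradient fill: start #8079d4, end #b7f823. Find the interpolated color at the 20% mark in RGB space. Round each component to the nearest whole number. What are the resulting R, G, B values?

#8079d4 → (128, 121, 212); #b7f823 → (183, 248, 35).
20% corresponds to t = 0.2.
R = 128 + 0.2 × (183 − 128) = 128 + 0.2 × 55 = 139 → 139
G = 121 + 0.2 × (248 − 121) = 121 + 0.2 × 127 = 146.4 → 146
B = 212 + 0.2 × (35 − 212) = 212 + 0.2 × -177 = 176.6 → 177

(139, 146, 177)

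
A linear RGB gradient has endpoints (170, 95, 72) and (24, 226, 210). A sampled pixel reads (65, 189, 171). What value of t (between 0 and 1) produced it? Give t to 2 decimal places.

Invert the lerp on the R channel (largest span, 146): t = (65 − 170) / (24 − 170) = -105/-146 = 0.71918.
Check on G: (189 − 95)/(226 − 95) = 0.7176 ✓

0.72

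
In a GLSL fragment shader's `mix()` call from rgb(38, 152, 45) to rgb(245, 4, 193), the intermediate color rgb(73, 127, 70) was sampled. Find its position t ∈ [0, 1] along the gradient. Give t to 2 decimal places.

0.17

Invert the lerp on the R channel (largest span, 207): t = (73 − 38) / (245 − 38) = 35/207 = 0.16908.
Check on G: (127 − 152)/(4 − 152) = 0.1689 ✓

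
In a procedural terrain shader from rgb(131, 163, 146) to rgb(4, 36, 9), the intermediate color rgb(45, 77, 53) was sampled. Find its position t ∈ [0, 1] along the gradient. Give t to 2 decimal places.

0.68

Invert the lerp on the B channel (largest span, 137): t = (53 − 146) / (9 − 146) = -93/-137 = 0.67883.
Check on R: (45 − 131)/(4 − 131) = 0.6772 ✓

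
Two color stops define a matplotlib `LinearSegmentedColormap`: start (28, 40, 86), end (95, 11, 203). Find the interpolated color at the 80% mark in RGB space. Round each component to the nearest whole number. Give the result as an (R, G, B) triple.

80% corresponds to t = 0.8.
R = 28 + 0.8 × (95 − 28) = 28 + 0.8 × 67 = 81.6 → 82
G = 40 + 0.8 × (11 − 40) = 40 + 0.8 × -29 = 16.8 → 17
B = 86 + 0.8 × (203 − 86) = 86 + 0.8 × 117 = 179.6 → 180

(82, 17, 180)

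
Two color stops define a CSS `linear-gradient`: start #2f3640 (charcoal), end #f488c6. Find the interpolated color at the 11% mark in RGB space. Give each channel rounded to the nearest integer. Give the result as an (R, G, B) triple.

(69, 63, 79)

#2f3640 → (47, 54, 64); #f488c6 → (244, 136, 198).
11% corresponds to t = 0.11.
R = 47 + 0.11 × (244 − 47) = 47 + 0.11 × 197 = 68.67 → 69
G = 54 + 0.11 × (136 − 54) = 54 + 0.11 × 82 = 63.02 → 63
B = 64 + 0.11 × (198 − 64) = 64 + 0.11 × 134 = 78.74 → 79
So the blended color is (69, 63, 79), about #453f4f.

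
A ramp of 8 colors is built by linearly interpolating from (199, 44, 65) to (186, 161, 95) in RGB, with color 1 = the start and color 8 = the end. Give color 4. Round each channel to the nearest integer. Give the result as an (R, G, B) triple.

With 8 swatches and endpoints inclusive, swatch 4 sits at t = (4 − 1)/(8 − 1) = 3/7 ≈ 0.4286.
R = 199 + 0.4286 × (186 − 199) = 193.428 → 193
G = 44 + 0.4286 × (161 − 44) = 94.146 → 94
B = 65 + 0.4286 × (95 − 65) = 77.858 → 78

(193, 94, 78)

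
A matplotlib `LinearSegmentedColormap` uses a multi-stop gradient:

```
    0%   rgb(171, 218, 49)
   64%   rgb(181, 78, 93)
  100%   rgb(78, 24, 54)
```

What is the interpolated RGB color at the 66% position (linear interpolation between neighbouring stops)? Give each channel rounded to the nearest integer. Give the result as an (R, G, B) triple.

66% lies between the 64% and 100% stops, so the local fraction is t = (66 − 64)/(100 − 64) = 2/36 ≈ 0.0556.
R = 181 + 0.0556 × (78 − 181) = 175.273 → 175
G = 78 + 0.0556 × (24 − 78) = 74.998 → 75
B = 93 + 0.0556 × (54 − 93) = 90.832 → 91

(175, 75, 91)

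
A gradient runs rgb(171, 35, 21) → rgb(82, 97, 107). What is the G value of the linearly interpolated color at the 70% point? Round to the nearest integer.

G = 35 + 0.7 × (97 − 35) = 78.4 → 78

78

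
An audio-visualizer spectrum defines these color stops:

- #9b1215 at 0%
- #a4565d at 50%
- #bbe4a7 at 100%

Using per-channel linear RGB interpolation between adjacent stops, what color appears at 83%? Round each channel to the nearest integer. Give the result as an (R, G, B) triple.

83% lies between the 50% and 100% stops, so the local fraction is t = (83 − 50)/(100 − 50) = 33/50 ≈ 0.66.
#a4565d → (164, 86, 93); #bbe4a7 → (187, 228, 167).
R = 164 + 0.66 × (187 − 164) = 179.18 → 179
G = 86 + 0.66 × (228 − 86) = 179.72 → 180
B = 93 + 0.66 × (167 − 93) = 141.84 → 142

(179, 180, 142)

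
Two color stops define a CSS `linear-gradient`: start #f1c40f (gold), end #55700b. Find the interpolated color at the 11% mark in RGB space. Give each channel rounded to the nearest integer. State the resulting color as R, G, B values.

#f1c40f → (241, 196, 15); #55700b → (85, 112, 11).
11% corresponds to t = 0.11.
R = 241 + 0.11 × (85 − 241) = 241 + 0.11 × -156 = 223.84 → 224
G = 196 + 0.11 × (112 − 196) = 196 + 0.11 × -84 = 186.76 → 187
B = 15 + 0.11 × (11 − 15) = 15 + 0.11 × -4 = 14.56 → 15

(224, 187, 15)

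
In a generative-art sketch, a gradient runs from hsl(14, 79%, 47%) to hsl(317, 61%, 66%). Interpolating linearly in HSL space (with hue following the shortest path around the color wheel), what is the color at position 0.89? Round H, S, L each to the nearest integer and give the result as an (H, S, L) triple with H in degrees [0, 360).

(323, 63, 64)

Hue: 317 − 14 = 303°, but |303| > 180 so the shorter arc goes the other way: Δh = 303 − 360 = -57°.
H = 14 + 0.89 × (-57) = -36.73 → -37 → -37 mod 360 = 323°
S = 79 + 0.89 × (61 − 79) = 62.98 → 63%
L = 47 + 0.89 × (66 − 47) = 63.91 → 64%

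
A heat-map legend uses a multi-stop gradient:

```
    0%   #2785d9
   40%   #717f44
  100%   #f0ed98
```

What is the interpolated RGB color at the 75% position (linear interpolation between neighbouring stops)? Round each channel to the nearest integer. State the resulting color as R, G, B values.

(187, 191, 117)

75% lies between the 40% and 100% stops, so the local fraction is t = (75 − 40)/(100 − 40) = 35/60 ≈ 0.5833.
#717f44 → (113, 127, 68); #f0ed98 → (240, 237, 152).
R = 113 + 0.5833 × (240 − 113) = 187.079 → 187
G = 127 + 0.5833 × (237 − 127) = 191.163 → 191
B = 68 + 0.5833 × (152 − 68) = 116.997 → 117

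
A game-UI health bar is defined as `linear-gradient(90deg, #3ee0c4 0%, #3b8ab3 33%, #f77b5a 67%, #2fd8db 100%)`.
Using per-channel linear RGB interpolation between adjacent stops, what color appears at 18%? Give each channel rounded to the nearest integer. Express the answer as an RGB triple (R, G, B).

18% lies between the 0% and 33% stops, so the local fraction is t = (18 − 0)/(33 − 0) = 18/33 ≈ 0.5455.
#3ee0c4 → (62, 224, 196); #3b8ab3 → (59, 138, 179).
R = 62 + 0.5455 × (59 − 62) = 60.364 → 60
G = 224 + 0.5455 × (138 − 224) = 177.087 → 177
B = 196 + 0.5455 × (179 − 196) = 186.726 → 187

(60, 177, 187)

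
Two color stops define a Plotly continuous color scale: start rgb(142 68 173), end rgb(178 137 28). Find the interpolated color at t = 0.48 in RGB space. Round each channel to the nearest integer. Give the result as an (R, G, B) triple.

(159, 101, 103)

R = 142 + 0.48 × (178 − 142) = 142 + 0.48 × 36 = 159.28 → 159
G = 68 + 0.48 × (137 − 68) = 68 + 0.48 × 69 = 101.12 → 101
B = 173 + 0.48 × (28 − 173) = 173 + 0.48 × -145 = 103.4 → 103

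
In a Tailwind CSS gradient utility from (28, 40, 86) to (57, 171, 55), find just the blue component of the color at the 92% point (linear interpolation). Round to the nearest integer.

B = 86 + 0.92 × (55 − 86) = 57.48 → 57

57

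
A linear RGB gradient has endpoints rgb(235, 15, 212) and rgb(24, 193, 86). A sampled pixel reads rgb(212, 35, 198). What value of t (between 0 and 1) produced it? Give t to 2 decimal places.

Invert the lerp on the R channel (largest span, 211): t = (212 − 235) / (24 − 235) = -23/-211 = 0.109.
Check on G: (35 − 15)/(193 − 15) = 0.1124 ✓

0.11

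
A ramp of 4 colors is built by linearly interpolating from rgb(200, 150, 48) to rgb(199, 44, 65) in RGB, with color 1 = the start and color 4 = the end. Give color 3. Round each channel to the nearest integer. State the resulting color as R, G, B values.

(199, 79, 59)

With 4 swatches and endpoints inclusive, swatch 3 sits at t = (3 − 1)/(4 − 1) = 2/3 ≈ 0.6667.
R = 200 + 0.6667 × (199 − 200) = 199.333 → 199
G = 150 + 0.6667 × (44 − 150) = 79.33 → 79
B = 48 + 0.6667 × (65 − 48) = 59.334 → 59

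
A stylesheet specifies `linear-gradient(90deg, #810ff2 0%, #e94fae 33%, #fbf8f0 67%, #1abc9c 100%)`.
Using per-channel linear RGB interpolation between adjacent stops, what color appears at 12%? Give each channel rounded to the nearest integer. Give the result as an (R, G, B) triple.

12% lies between the 0% and 33% stops, so the local fraction is t = (12 − 0)/(33 − 0) = 12/33 ≈ 0.3636.
#810ff2 → (129, 15, 242); #e94fae → (233, 79, 174).
R = 129 + 0.3636 × (233 − 129) = 166.814 → 167
G = 15 + 0.3636 × (79 − 15) = 38.27 → 38
B = 242 + 0.3636 × (174 − 242) = 217.275 → 217

(167, 38, 217)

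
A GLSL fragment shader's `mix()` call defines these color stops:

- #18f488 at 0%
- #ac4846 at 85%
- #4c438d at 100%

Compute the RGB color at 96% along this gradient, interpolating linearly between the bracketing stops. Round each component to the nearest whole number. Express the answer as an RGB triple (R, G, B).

96% lies between the 85% and 100% stops, so the local fraction is t = (96 − 85)/(100 − 85) = 11/15 ≈ 0.7333.
#ac4846 → (172, 72, 70); #4c438d → (76, 67, 141).
R = 172 + 0.7333 × (76 − 172) = 101.603 → 102
G = 72 + 0.7333 × (67 − 72) = 68.334 → 68
B = 70 + 0.7333 × (141 − 70) = 122.064 → 122

(102, 68, 122)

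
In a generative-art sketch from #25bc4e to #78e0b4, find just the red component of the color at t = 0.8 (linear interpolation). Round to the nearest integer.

R₁ = 37 (from #25bc4e), R₂ = 120 (from #78e0b4).
R = 37 + 0.8 × (120 − 37) = 103.4 → 103

103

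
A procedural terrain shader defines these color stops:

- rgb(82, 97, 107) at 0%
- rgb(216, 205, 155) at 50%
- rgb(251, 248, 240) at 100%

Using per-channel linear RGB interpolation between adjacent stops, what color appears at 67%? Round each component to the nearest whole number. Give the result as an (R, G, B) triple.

67% lies between the 50% and 100% stops, so the local fraction is t = (67 − 50)/(100 − 50) = 17/50 ≈ 0.34.
R = 216 + 0.34 × (251 − 216) = 227.9 → 228
G = 205 + 0.34 × (248 − 205) = 219.62 → 220
B = 155 + 0.34 × (240 − 155) = 183.9 → 184

(228, 220, 184)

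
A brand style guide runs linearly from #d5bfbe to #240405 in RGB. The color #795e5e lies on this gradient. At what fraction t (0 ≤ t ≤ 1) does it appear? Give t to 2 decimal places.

Invert the lerp on the G channel (largest span, 187): t = (94 − 191) / (4 − 191) = -97/-187 = 0.51872.
Check on R: (121 − 213)/(36 − 213) = 0.5198 ✓

0.52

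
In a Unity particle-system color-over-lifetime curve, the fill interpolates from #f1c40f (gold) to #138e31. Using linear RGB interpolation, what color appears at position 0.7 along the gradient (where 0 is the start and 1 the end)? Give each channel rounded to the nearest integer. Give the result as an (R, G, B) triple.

#f1c40f → (241, 196, 15); #138e31 → (19, 142, 49).
R = 241 + 0.7 × (19 − 241) = 241 + 0.7 × -222 = 85.6 → 86
G = 196 + 0.7 × (142 − 196) = 196 + 0.7 × -54 = 158.2 → 158
B = 15 + 0.7 × (49 − 15) = 15 + 0.7 × 34 = 38.8 → 39

(86, 158, 39)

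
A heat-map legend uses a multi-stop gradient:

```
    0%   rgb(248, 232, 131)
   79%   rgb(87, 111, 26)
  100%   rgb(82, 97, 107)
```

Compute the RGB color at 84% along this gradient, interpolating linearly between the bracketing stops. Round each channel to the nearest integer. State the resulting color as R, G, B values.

84% lies between the 79% and 100% stops, so the local fraction is t = (84 − 79)/(100 − 79) = 5/21 ≈ 0.2381.
R = 87 + 0.2381 × (82 − 87) = 85.809 → 86
G = 111 + 0.2381 × (97 − 111) = 107.667 → 108
B = 26 + 0.2381 × (107 − 26) = 45.286 → 45

(86, 108, 45)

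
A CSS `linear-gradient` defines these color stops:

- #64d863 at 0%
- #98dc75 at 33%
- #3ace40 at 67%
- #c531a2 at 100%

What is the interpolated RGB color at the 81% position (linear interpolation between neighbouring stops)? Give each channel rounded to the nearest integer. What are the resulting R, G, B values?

(117, 139, 106)

81% lies between the 67% and 100% stops, so the local fraction is t = (81 − 67)/(100 − 67) = 14/33 ≈ 0.4242.
#3ace40 → (58, 206, 64); #c531a2 → (197, 49, 162).
R = 58 + 0.4242 × (197 − 58) = 116.964 → 117
G = 206 + 0.4242 × (49 − 206) = 139.401 → 139
B = 64 + 0.4242 × (162 − 64) = 105.572 → 106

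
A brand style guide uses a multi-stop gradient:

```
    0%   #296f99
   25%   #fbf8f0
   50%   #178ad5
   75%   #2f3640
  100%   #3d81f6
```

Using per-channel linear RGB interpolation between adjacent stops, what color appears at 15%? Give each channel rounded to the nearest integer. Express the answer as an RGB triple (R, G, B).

(167, 193, 205)

15% lies between the 0% and 25% stops, so the local fraction is t = (15 − 0)/(25 − 0) = 15/25 ≈ 0.6.
#296f99 → (41, 111, 153); #fbf8f0 → (251, 248, 240).
R = 41 + 0.6 × (251 − 41) = 167 → 167
G = 111 + 0.6 × (248 − 111) = 193.2 → 193
B = 153 + 0.6 × (240 − 153) = 205.2 → 205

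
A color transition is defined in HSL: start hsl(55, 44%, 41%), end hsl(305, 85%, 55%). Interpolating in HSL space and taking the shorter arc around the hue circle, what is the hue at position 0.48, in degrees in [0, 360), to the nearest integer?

Hue: 305 − 55 = 250°, but |250| > 180 so the shorter arc goes the other way: Δh = 250 − 360 = -110°.
H = 55 + 0.48 × (-110) = 2.2 → 2°

2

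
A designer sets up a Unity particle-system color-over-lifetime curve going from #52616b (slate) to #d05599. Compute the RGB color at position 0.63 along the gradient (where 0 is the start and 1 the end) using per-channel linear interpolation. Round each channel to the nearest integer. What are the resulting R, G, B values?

#52616b → (82, 97, 107); #d05599 → (208, 85, 153).
R = 82 + 0.63 × (208 − 82) = 82 + 0.63 × 126 = 161.38 → 161
G = 97 + 0.63 × (85 − 97) = 97 + 0.63 × -12 = 89.44 → 89
B = 107 + 0.63 × (153 − 107) = 107 + 0.63 × 46 = 135.98 → 136

(161, 89, 136)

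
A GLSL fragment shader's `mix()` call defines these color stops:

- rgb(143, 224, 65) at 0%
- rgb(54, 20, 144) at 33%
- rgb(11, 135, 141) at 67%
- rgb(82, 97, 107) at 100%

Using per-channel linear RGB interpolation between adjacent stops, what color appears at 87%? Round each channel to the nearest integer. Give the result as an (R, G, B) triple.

87% lies between the 67% and 100% stops, so the local fraction is t = (87 − 67)/(100 − 67) = 20/33 ≈ 0.6061.
R = 11 + 0.6061 × (82 − 11) = 54.033 → 54
G = 135 + 0.6061 × (97 − 135) = 111.968 → 112
B = 141 + 0.6061 × (107 − 141) = 120.393 → 120

(54, 112, 120)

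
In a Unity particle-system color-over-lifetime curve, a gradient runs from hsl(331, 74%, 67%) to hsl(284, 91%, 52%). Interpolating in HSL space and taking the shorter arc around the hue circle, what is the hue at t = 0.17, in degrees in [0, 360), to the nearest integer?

Hue arc: Δh = 284 − 331 = -47° (|Δh| ≤ 180, already the shorter path).
H = 331 + 0.17 × (-47) = 323.01 → 323°

323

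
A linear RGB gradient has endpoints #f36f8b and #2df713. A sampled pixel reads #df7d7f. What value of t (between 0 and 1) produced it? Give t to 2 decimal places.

0.10

Invert the lerp on the R channel (largest span, 198): t = (223 − 243) / (45 − 243) = -20/-198 = 0.10101.
Check on G: (125 − 111)/(247 − 111) = 0.1029 ✓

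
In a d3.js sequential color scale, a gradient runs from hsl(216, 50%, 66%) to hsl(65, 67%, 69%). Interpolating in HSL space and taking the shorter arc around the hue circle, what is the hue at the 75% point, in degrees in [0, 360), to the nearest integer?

Hue arc: Δh = 65 − 216 = -151° (|Δh| ≤ 180, already the shorter path).
H = 216 + 0.75 × (-151) = 102.75 → 103°

103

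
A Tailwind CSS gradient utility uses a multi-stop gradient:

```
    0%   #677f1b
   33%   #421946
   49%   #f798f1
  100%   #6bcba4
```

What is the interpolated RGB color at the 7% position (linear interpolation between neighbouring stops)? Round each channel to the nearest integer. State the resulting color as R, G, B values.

(95, 105, 36)

7% lies between the 0% and 33% stops, so the local fraction is t = (7 − 0)/(33 − 0) = 7/33 ≈ 0.2121.
#677f1b → (103, 127, 27); #421946 → (66, 25, 70).
R = 103 + 0.2121 × (66 − 103) = 95.152 → 95
G = 127 + 0.2121 × (25 − 127) = 105.366 → 105
B = 27 + 0.2121 × (70 − 27) = 36.12 → 36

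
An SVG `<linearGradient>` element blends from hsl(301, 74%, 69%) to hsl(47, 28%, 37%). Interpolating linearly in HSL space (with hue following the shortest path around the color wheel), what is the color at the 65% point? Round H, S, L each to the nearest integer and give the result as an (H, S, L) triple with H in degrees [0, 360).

(10, 44, 48)

Hue: 47 − 301 = -254°, but |-254| > 180 so the shorter arc goes the other way: Δh = -254 + 360 = 106°.
H = 301 + 0.65 × (106) = 369.9 → 370 → 370 mod 360 = 10°
S = 74 + 0.65 × (28 − 74) = 44.1 → 44%
L = 69 + 0.65 × (37 − 69) = 48.2 → 48%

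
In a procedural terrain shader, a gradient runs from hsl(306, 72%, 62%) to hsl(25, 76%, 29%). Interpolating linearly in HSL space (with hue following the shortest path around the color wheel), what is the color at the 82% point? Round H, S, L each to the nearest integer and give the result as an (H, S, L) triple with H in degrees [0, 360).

Hue: 25 − 306 = -281°, but |-281| > 180 so the shorter arc goes the other way: Δh = -281 + 360 = 79°.
H = 306 + 0.82 × (79) = 370.78 → 371 → 371 mod 360 = 11°
S = 72 + 0.82 × (76 − 72) = 75.28 → 75%
L = 62 + 0.82 × (29 − 62) = 34.94 → 35%

(11, 75, 35)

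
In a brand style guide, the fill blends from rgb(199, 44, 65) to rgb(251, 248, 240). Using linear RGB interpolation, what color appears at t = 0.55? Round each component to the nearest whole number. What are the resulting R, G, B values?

(228, 156, 161)

R = 199 + 0.55 × (251 − 199) = 199 + 0.55 × 52 = 227.6 → 228
G = 44 + 0.55 × (248 − 44) = 44 + 0.55 × 204 = 156.2 → 156
B = 65 + 0.55 × (240 − 65) = 65 + 0.55 × 175 = 161.25 → 161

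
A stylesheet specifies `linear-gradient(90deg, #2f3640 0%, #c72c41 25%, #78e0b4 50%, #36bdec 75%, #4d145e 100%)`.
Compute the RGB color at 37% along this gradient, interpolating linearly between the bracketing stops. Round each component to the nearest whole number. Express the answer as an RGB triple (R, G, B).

37% lies between the 25% and 50% stops, so the local fraction is t = (37 − 25)/(50 − 25) = 12/25 ≈ 0.48.
#c72c41 → (199, 44, 65); #78e0b4 → (120, 224, 180).
R = 199 + 0.48 × (120 − 199) = 161.08 → 161
G = 44 + 0.48 × (224 − 44) = 130.4 → 130
B = 65 + 0.48 × (180 − 65) = 120.2 → 120

(161, 130, 120)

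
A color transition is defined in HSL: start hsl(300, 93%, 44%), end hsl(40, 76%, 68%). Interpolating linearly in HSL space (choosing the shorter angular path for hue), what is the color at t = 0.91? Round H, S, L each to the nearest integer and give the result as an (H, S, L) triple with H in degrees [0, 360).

Hue: 40 − 300 = -260°, but |-260| > 180 so the shorter arc goes the other way: Δh = -260 + 360 = 100°.
H = 300 + 0.91 × (100) = 391 → 391 → 391 mod 360 = 31°
S = 93 + 0.91 × (76 − 93) = 77.53 → 78%
L = 44 + 0.91 × (68 − 44) = 65.84 → 66%

(31, 78, 66)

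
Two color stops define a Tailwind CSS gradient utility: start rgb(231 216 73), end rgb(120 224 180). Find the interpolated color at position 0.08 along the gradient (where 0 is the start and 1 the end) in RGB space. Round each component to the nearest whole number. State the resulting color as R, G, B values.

(222, 217, 82)

R = 231 + 0.08 × (120 − 231) = 231 + 0.08 × -111 = 222.12 → 222
G = 216 + 0.08 × (224 − 216) = 216 + 0.08 × 8 = 216.64 → 217
B = 73 + 0.08 × (180 − 73) = 73 + 0.08 × 107 = 81.56 → 82
So the blended color is (222, 217, 82), about #ded952.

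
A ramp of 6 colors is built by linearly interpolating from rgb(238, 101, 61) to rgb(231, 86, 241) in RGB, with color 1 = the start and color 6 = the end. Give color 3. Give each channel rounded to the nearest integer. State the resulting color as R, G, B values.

With 6 swatches and endpoints inclusive, swatch 3 sits at t = (3 − 1)/(6 − 1) = 2/5 ≈ 0.4.
R = 238 + 0.4 × (231 − 238) = 235.2 → 235
G = 101 + 0.4 × (86 − 101) = 95 → 95
B = 61 + 0.4 × (241 − 61) = 133 → 133

(235, 95, 133)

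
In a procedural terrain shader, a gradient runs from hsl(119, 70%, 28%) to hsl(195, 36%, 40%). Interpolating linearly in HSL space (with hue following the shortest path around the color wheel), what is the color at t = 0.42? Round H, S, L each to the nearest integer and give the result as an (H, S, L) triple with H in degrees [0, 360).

Hue arc: Δh = 195 − 119 = 76° (|Δh| ≤ 180, already the shorter path).
H = 119 + 0.42 × (76) = 150.92 → 151°
S = 70 + 0.42 × (36 − 70) = 55.72 → 56%
L = 28 + 0.42 × (40 − 28) = 33.04 → 33%

(151, 56, 33)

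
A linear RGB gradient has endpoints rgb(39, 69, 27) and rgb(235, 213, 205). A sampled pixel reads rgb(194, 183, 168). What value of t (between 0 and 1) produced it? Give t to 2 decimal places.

Invert the lerp on the R channel (largest span, 196): t = (194 − 39) / (235 − 39) = 155/196 = 0.79082.
Check on G: (183 − 69)/(213 − 69) = 0.7917 ✓

0.79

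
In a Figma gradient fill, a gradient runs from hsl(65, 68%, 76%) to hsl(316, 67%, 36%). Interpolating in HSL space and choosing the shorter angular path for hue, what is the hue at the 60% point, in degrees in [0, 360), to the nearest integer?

Hue: 316 − 65 = 251°, but |251| > 180 so the shorter arc goes the other way: Δh = 251 − 360 = -109°.
H = 65 + 0.6 × (-109) = -0.4 → 0°

0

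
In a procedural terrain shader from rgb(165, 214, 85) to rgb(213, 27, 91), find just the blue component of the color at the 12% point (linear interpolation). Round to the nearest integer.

86

B = 85 + 0.12 × (91 − 85) = 85.72 → 86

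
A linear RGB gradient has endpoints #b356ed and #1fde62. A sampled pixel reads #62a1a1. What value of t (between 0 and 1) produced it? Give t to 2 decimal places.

0.55

Invert the lerp on the R channel (largest span, 148): t = (98 − 179) / (31 − 179) = -81/-148 = 0.5473.
Check on G: (161 − 86)/(222 − 86) = 0.5515 ✓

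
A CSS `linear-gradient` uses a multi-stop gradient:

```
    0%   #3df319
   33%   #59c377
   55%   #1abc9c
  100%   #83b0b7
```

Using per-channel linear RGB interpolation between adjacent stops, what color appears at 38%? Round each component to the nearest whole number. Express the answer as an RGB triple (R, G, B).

(75, 193, 127)

38% lies between the 33% and 55% stops, so the local fraction is t = (38 − 33)/(55 − 33) = 5/22 ≈ 0.2273.
#59c377 → (89, 195, 119); #1abc9c → (26, 188, 156).
R = 89 + 0.2273 × (26 − 89) = 74.68 → 75
G = 195 + 0.2273 × (188 − 195) = 193.409 → 193
B = 119 + 0.2273 × (156 − 119) = 127.41 → 127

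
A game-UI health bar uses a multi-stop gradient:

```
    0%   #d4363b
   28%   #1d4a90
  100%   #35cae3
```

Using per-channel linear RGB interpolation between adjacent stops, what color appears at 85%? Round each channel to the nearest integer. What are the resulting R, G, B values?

(48, 175, 210)

85% lies between the 28% and 100% stops, so the local fraction is t = (85 − 28)/(100 − 28) = 57/72 ≈ 0.7917.
#1d4a90 → (29, 74, 144); #35cae3 → (53, 202, 227).
R = 29 + 0.7917 × (53 − 29) = 48.001 → 48
G = 74 + 0.7917 × (202 − 74) = 175.338 → 175
B = 144 + 0.7917 × (227 − 144) = 209.711 → 210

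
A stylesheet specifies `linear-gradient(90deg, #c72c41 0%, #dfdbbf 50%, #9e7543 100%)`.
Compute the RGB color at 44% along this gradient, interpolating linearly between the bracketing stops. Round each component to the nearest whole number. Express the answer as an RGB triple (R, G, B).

44% lies between the 0% and 50% stops, so the local fraction is t = (44 − 0)/(50 − 0) = 44/50 ≈ 0.88.
#c72c41 → (199, 44, 65); #dfdbbf → (223, 219, 191).
R = 199 + 0.88 × (223 − 199) = 220.12 → 220
G = 44 + 0.88 × (219 − 44) = 198 → 198
B = 65 + 0.88 × (191 − 65) = 175.88 → 176

(220, 198, 176)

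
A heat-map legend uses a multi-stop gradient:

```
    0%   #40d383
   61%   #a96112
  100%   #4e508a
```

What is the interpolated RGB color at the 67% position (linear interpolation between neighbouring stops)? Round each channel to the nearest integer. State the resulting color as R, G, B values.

67% lies between the 61% and 100% stops, so the local fraction is t = (67 − 61)/(100 − 61) = 6/39 ≈ 0.1538.
#a96112 → (169, 97, 18); #4e508a → (78, 80, 138).
R = 169 + 0.1538 × (78 − 169) = 155.004 → 155
G = 97 + 0.1538 × (80 − 97) = 94.385 → 94
B = 18 + 0.1538 × (138 − 18) = 36.456 → 36

(155, 94, 36)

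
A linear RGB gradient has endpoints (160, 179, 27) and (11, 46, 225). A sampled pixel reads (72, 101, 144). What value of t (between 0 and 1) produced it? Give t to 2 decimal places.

0.59

Invert the lerp on the B channel (largest span, 198): t = (144 − 27) / (225 − 27) = 117/198 = 0.59091.
Check on R: (72 − 160)/(11 − 160) = 0.5906 ✓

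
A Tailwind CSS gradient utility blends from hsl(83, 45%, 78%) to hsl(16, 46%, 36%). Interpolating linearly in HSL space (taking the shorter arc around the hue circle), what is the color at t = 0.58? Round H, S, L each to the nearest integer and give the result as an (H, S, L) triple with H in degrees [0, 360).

(44, 46, 54)

Hue arc: Δh = 16 − 83 = -67° (|Δh| ≤ 180, already the shorter path).
H = 83 + 0.58 × (-67) = 44.14 → 44°
S = 45 + 0.58 × (46 − 45) = 45.58 → 46%
L = 78 + 0.58 × (36 − 78) = 53.64 → 54%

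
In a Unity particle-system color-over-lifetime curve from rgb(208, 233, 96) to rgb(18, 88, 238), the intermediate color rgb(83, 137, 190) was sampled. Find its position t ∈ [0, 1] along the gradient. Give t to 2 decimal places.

0.66

Invert the lerp on the R channel (largest span, 190): t = (83 − 208) / (18 − 208) = -125/-190 = 0.65789.
Check on G: (137 − 233)/(88 − 233) = 0.6621 ✓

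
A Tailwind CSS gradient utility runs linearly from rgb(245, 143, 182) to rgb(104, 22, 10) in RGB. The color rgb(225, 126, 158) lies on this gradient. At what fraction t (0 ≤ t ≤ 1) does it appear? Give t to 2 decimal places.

0.14

Invert the lerp on the B channel (largest span, 172): t = (158 − 182) / (10 − 182) = -24/-172 = 0.13953.
Check on R: (225 − 245)/(104 − 245) = 0.1418 ✓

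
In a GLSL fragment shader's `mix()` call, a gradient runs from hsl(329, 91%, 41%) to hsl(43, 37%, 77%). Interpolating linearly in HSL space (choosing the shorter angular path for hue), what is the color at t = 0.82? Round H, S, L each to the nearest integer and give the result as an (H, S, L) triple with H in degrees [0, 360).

Hue: 43 − 329 = -286°, but |-286| > 180 so the shorter arc goes the other way: Δh = -286 + 360 = 74°.
H = 329 + 0.82 × (74) = 389.68 → 390 → 390 mod 360 = 30°
S = 91 + 0.82 × (37 − 91) = 46.72 → 47%
L = 41 + 0.82 × (77 − 41) = 70.52 → 71%

(30, 47, 71)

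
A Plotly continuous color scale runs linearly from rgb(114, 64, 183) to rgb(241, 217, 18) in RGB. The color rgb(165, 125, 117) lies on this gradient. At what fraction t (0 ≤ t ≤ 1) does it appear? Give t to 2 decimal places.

0.40

Invert the lerp on the B channel (largest span, 165): t = (117 − 183) / (18 − 183) = -66/-165 = 0.4.
Check on R: (165 − 114)/(241 − 114) = 0.4016 ✓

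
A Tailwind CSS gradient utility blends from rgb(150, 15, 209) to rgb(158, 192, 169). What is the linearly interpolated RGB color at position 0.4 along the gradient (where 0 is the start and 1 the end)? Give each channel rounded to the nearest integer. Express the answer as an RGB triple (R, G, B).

(153, 86, 193)

R = 150 + 0.4 × (158 − 150) = 150 + 0.4 × 8 = 153.2 → 153
G = 15 + 0.4 × (192 − 15) = 15 + 0.4 × 177 = 85.8 → 86
B = 209 + 0.4 × (169 − 209) = 209 + 0.4 × -40 = 193 → 193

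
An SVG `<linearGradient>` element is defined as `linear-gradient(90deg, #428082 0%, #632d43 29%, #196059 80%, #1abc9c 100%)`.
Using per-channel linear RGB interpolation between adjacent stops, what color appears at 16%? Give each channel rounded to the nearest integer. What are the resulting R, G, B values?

(84, 82, 95)

16% lies between the 0% and 29% stops, so the local fraction is t = (16 − 0)/(29 − 0) = 16/29 ≈ 0.5517.
#428082 → (66, 128, 130); #632d43 → (99, 45, 67).
R = 66 + 0.5517 × (99 − 66) = 84.206 → 84
G = 128 + 0.5517 × (45 − 128) = 82.209 → 82
B = 130 + 0.5517 × (67 − 130) = 95.243 → 95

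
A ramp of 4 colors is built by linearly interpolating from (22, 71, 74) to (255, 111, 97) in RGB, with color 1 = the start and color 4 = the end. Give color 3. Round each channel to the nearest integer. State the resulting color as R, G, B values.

With 4 swatches and endpoints inclusive, swatch 3 sits at t = (3 − 1)/(4 − 1) = 2/3 ≈ 0.6667.
R = 22 + 0.6667 × (255 − 22) = 177.341 → 177
G = 71 + 0.6667 × (111 − 71) = 97.668 → 98
B = 74 + 0.6667 × (97 − 74) = 89.334 → 89

(177, 98, 89)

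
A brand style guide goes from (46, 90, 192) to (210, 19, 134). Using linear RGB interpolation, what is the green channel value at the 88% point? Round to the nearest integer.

28

G = 90 + 0.88 × (19 − 90) = 27.52 → 28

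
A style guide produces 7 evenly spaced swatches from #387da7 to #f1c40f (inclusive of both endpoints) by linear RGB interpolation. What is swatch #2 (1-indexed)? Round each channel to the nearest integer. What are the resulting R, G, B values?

(87, 137, 142)

With 7 swatches and endpoints inclusive, swatch 2 sits at t = (2 − 1)/(7 − 1) = 1/6 ≈ 0.1667.
#387da7 → (56, 125, 167); #f1c40f → (241, 196, 15).
R = 56 + 0.1667 × (241 − 56) = 86.84 → 87
G = 125 + 0.1667 × (196 − 125) = 136.836 → 137
B = 167 + 0.1667 × (15 − 167) = 141.662 → 142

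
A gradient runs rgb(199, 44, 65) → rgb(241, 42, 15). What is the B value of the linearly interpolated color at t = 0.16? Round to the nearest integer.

B = 65 + 0.16 × (15 − 65) = 57 → 57

57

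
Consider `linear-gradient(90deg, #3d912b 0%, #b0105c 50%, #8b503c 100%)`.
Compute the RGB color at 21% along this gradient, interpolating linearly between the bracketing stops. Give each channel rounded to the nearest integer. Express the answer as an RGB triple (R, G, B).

(109, 91, 64)

21% lies between the 0% and 50% stops, so the local fraction is t = (21 − 0)/(50 − 0) = 21/50 ≈ 0.42.
#3d912b → (61, 145, 43); #b0105c → (176, 16, 92).
R = 61 + 0.42 × (176 − 61) = 109.3 → 109
G = 145 + 0.42 × (16 − 145) = 90.82 → 91
B = 43 + 0.42 × (92 − 43) = 63.58 → 64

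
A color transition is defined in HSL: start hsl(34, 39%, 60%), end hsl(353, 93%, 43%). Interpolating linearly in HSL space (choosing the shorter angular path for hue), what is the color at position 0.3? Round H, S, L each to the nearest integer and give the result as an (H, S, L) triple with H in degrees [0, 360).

(22, 55, 55)

Hue: 353 − 34 = 319°, but |319| > 180 so the shorter arc goes the other way: Δh = 319 − 360 = -41°.
H = 34 + 0.3 × (-41) = 21.7 → 22°
S = 39 + 0.3 × (93 − 39) = 55.2 → 55%
L = 60 + 0.3 × (43 − 60) = 54.9 → 55%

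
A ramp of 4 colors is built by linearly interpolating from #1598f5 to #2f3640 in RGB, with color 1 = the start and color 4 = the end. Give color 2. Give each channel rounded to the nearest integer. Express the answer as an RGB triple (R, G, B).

With 4 swatches and endpoints inclusive, swatch 2 sits at t = (2 − 1)/(4 − 1) = 1/3 ≈ 0.3333.
#1598f5 → (21, 152, 245); #2f3640 → (47, 54, 64).
R = 21 + 0.3333 × (47 − 21) = 29.666 → 30
G = 152 + 0.3333 × (54 − 152) = 119.337 → 119
B = 245 + 0.3333 × (64 − 245) = 184.673 → 185

(30, 119, 185)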